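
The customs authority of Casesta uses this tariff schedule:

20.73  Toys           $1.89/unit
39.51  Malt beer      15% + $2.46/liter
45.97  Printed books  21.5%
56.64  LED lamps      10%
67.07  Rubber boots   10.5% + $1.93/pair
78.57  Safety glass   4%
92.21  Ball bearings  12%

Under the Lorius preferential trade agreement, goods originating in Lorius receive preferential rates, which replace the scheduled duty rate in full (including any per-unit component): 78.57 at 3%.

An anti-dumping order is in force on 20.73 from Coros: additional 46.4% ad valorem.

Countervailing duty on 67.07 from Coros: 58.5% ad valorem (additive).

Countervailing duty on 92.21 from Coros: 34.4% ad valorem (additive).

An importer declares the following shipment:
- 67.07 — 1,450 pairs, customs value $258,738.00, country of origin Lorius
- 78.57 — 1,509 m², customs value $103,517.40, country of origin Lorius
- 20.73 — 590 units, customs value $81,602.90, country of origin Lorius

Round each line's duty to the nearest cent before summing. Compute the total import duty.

$34,186.61

Line 1 (67.07, Lorius, 1,450 pairs, $258,738.00):
Base rate for 67.07 is 10.5% + $1.93/pair.
Origin Lorius is the FTA partner but 67.07 is not on the preference list; base rate stands.
The additional-duty order on 67.07 targets Coros, not Lorius; it does not apply.
Duty = $258,738.00 × 10.5% + 1,450 × $1.93 = $29,965.99.
Line 2 (78.57, Lorius, 1,509 m², $103,517.40):
Base rate for 78.57 is 4%.
Origin Lorius qualifies under the Casesta–Lorius agreement and 78.57 is covered: preferential rate 3% applies instead.
Duty = $103,517.40 × 3% = $3,105.52.
Line 3 (20.73, Lorius, 590 units, $81,602.90):
Base rate for 20.73 is $1.89/unit.
Origin Lorius is the FTA partner but 20.73 is not on the preference list; base rate stands.
The additional-duty order on 20.73 targets Coros, not Lorius; it does not apply.
Duty = 590 × $1.89 = $1,115.10.
Total = $29,965.99 + $3,105.52 + $1,115.10 = $34,186.61.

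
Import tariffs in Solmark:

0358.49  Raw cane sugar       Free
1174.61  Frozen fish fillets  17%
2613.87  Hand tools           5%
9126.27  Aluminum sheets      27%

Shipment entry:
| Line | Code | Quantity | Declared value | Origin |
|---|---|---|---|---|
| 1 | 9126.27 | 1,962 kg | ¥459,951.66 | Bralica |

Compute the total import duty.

¥124,186.95

Line 1 (9126.27, Bralica, 1,962 kg, ¥459,951.66):
Base rate for 9126.27 is 27%.
Duty = ¥459,951.66 × 27% = ¥124,186.95.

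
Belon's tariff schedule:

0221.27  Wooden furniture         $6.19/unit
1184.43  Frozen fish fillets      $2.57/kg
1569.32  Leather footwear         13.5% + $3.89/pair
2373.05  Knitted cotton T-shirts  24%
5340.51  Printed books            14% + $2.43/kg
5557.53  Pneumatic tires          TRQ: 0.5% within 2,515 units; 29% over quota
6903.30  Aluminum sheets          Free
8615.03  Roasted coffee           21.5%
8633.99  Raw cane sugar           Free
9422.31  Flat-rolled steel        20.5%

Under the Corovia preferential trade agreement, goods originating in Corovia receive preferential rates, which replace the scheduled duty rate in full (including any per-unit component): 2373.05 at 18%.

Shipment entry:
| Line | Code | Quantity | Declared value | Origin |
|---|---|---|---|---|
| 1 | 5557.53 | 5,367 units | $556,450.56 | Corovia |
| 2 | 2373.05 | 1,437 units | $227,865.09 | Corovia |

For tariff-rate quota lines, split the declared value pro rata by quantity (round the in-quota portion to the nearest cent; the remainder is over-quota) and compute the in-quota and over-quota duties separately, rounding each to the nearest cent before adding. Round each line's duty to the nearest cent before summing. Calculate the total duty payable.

$128,071.15

Line 1 (5557.53, Corovia, 5,367 units, $556,450.56):
Code 5557.53 is under a tariff-rate quota (threshold 2,515 units). In-quota: 2,515 units at 0.5%; over-quota: 2,852 units at 29%.
Pro-rata value split: in-quota = $556,450.56 × 2,515/5,367 = $260,755.20; over-quota = $556,450.56 − $260,755.20 = $295,695.36.
In-quota duty = $260,755.20 × 0.5% = $1,303.78. Over-quota duty = $295,695.36 × 29% = $85,751.65.
Line duty = $1,303.78 + $85,751.65 = $87,055.43.
Line 2 (2373.05, Corovia, 1,437 units, $227,865.09):
Base rate for 2373.05 is 24%.
Origin Corovia qualifies under the Belon–Corovia agreement and 2373.05 is covered: preferential rate 18% applies instead.
Duty = $227,865.09 × 18% = $41,015.72.
Total = $87,055.43 + $41,015.72 = $128,071.15.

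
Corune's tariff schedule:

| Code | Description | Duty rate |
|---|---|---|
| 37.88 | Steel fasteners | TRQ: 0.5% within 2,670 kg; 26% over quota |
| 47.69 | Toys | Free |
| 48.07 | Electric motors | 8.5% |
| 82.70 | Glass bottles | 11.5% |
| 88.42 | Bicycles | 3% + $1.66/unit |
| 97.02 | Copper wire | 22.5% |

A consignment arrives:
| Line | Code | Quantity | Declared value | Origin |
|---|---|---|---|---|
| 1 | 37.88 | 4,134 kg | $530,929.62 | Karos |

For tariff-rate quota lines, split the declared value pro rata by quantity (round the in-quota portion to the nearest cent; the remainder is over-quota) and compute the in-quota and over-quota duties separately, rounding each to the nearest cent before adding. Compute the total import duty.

Line 1 (37.88, Karos, 4,134 kg, $530,929.62):
Code 37.88 is under a tariff-rate quota (threshold 2,670 kg). In-quota: 2,670 kg at 0.5%; over-quota: 1,464 kg at 26%.
Pro-rata value split: in-quota = $530,929.62 × 2,670/4,134 = $342,908.10; over-quota = $530,929.62 − $342,908.10 = $188,021.52.
In-quota duty = $342,908.10 × 0.5% = $1,714.54. Over-quota duty = $188,021.52 × 26% = $48,885.60.
Line duty = $1,714.54 + $48,885.60 = $50,600.14.

$50,600.14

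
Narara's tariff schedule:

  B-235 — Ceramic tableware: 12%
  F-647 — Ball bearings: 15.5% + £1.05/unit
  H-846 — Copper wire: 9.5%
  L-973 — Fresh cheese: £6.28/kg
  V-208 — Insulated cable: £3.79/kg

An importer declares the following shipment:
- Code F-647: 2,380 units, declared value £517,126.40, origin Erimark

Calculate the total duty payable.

Line 1 (F-647, Erimark, 2,380 units, £517,126.40):
Base rate for F-647 is 15.5% + £1.05/unit.
Duty = £517,126.40 × 15.5% + 2,380 × £1.05 = £82,653.59.

£82,653.59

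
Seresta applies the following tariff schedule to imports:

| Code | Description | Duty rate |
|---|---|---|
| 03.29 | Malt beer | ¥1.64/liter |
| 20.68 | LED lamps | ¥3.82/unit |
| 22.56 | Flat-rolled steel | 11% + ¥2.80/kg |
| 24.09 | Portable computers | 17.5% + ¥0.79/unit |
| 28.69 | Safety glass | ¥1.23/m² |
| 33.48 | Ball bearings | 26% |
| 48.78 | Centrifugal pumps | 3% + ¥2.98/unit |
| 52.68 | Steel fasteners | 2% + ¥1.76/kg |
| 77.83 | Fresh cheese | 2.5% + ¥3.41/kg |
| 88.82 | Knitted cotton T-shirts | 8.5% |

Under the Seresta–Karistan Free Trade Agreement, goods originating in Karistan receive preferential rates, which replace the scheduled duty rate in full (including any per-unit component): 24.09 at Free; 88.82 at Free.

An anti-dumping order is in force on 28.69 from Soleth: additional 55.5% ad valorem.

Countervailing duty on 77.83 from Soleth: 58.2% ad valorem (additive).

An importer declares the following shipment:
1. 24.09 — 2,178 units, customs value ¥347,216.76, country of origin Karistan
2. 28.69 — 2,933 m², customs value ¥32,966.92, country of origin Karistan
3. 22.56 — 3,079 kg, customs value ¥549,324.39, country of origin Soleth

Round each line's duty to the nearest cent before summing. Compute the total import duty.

Line 1 (24.09, Karistan, 2,178 units, ¥347,216.76):
Base rate for 24.09 is 17.5% + ¥0.79/unit.
Origin Karistan qualifies under the Seresta–Karistan agreement and 24.09 is covered: preferential rate Free applies instead.
Duty = ¥347,216.76 × 0% = ¥0.00.
Line 2 (28.69, Karistan, 2,933 m², ¥32,966.92):
Base rate for 28.69 is ¥1.23/m².
Origin Karistan is the FTA partner but 28.69 is not on the preference list; base rate stands.
The additional-duty order on 28.69 targets Soleth, not Karistan; it does not apply.
Duty = 2,933 × ¥1.23 = ¥3,607.59.
Line 3 (22.56, Soleth, 3,079 kg, ¥549,324.39):
Base rate for 22.56 is 11% + ¥2.80/kg.
Duty = ¥549,324.39 × 11% + 3,079 × ¥2.80 = ¥69,046.88.
Total = ¥0.00 + ¥3,607.59 + ¥69,046.88 = ¥72,654.47.

¥72,654.47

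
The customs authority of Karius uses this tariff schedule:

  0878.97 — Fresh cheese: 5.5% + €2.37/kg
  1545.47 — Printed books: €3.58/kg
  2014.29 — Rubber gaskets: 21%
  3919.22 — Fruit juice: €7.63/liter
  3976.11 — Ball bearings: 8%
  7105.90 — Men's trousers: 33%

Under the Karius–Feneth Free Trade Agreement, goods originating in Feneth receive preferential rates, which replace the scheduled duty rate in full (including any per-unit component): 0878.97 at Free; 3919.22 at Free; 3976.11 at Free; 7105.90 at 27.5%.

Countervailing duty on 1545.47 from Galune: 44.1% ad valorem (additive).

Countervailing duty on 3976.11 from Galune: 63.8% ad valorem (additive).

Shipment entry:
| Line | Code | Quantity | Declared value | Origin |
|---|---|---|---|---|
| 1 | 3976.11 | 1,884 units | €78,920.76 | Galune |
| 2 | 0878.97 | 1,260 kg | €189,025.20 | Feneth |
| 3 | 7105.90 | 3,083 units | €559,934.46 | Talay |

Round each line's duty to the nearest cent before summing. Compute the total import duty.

€241,443.48

Line 1 (3976.11, Galune, 1,884 units, €78,920.76):
Base rate for 3976.11 is 8%.
3976.11 has an FTA preferential rate, but origin Galune is not Feneth; base rate stands.
Additional duty on 3976.11 from Galune: +63.8%. Applied ad valorem rate: 8% + 63.8% = 71.8%.
Duty = €78,920.76 × 71.8% = €56,665.11.
Line 2 (0878.97, Feneth, 1,260 kg, €189,025.20):
Base rate for 0878.97 is 5.5% + €2.37/kg.
Origin Feneth qualifies under the Karius–Feneth agreement and 0878.97 is covered: preferential rate Free applies instead.
Duty = €189,025.20 × 0% = €0.00.
Line 3 (7105.90, Talay, 3,083 units, €559,934.46):
Base rate for 7105.90 is 33%.
7105.90 has an FTA preferential rate, but origin Talay is not Feneth; base rate stands.
Duty = €559,934.46 × 33% = €184,778.37.
Total = €56,665.11 + €0.00 + €184,778.37 = €241,443.48.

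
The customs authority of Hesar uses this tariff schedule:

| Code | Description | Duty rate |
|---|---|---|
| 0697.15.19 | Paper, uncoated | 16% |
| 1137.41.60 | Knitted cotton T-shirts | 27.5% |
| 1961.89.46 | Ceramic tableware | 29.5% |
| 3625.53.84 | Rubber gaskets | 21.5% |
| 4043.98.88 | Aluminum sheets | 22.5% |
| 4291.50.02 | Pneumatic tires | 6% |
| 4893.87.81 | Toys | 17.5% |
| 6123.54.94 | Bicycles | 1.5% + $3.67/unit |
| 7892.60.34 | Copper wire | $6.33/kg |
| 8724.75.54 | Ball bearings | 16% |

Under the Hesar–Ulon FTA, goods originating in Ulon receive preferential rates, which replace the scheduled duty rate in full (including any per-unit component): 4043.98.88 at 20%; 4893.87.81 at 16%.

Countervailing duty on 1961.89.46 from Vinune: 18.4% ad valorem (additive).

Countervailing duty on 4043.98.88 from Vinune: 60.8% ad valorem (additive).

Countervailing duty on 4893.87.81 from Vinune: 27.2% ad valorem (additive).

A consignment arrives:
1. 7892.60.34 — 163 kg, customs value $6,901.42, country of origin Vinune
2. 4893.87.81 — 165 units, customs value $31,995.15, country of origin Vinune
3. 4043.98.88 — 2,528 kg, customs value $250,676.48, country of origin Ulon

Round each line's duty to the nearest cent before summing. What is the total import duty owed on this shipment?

$65,468.92

Line 1 (7892.60.34, Vinune, 163 kg, $6,901.42):
Base rate for 7892.60.34 is $6.33/kg.
Duty = 163 × $6.33 = $1,031.79.
Line 2 (4893.87.81, Vinune, 165 units, $31,995.15):
Base rate for 4893.87.81 is 17.5%.
4893.87.81 has an FTA preferential rate, but origin Vinune is not Ulon; base rate stands.
Additional duty on 4893.87.81 from Vinune: +27.2%. Applied ad valorem rate: 17.5% + 27.2% = 44.7%.
Duty = $31,995.15 × 44.7% = $14,301.83.
Line 3 (4043.98.88, Ulon, 2,528 kg, $250,676.48):
Base rate for 4043.98.88 is 22.5%.
Origin Ulon qualifies under the Hesar–Ulon agreement and 4043.98.88 is covered: preferential rate 20% applies instead.
The additional-duty order on 4043.98.88 targets Vinune, not Ulon; it does not apply.
Duty = $250,676.48 × 20% = $50,135.30.
Total = $1,031.79 + $14,301.83 + $50,135.30 = $65,468.92.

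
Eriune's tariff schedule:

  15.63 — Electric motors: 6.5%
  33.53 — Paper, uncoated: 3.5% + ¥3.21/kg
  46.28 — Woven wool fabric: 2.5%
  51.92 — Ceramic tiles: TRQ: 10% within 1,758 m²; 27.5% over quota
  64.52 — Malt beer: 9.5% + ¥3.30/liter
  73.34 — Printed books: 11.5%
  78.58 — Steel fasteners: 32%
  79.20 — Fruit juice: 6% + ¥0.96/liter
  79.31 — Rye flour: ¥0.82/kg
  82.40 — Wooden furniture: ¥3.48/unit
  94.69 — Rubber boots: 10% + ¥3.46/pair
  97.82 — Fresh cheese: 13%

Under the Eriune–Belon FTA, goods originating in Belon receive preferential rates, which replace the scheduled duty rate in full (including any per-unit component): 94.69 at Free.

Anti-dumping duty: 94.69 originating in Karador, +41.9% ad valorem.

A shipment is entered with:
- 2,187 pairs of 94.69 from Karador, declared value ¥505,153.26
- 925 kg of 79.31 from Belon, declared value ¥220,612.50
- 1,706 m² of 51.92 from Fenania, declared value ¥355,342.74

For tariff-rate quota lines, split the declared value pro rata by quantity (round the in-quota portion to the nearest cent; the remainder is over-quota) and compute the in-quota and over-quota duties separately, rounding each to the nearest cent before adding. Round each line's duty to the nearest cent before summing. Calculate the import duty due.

¥306,034.33

Line 1 (94.69, Karador, 2,187 pairs, ¥505,153.26):
Base rate for 94.69 is 10% + ¥3.46/pair.
94.69 has an FTA preferential rate, but origin Karador is not Belon; base rate stands.
Additional duty on 94.69 from Karador: +41.9%. Applied ad valorem rate: 10% + 41.9% = 51.9%.
Duty = ¥505,153.26 × 51.9% + 2,187 × ¥3.46 = ¥269,741.56.
Line 2 (79.31, Belon, 925 kg, ¥220,612.50):
Base rate for 79.31 is ¥0.82/kg.
Origin Belon is the FTA partner but 79.31 is not on the preference list; base rate stands.
Duty = 925 × ¥0.82 = ¥758.50.
Line 3 (51.92, Fenania, 1,706 m², ¥355,342.74):
Code 51.92 is under a tariff-rate quota (threshold 1,758 m²). Quantity 1,706 m² is within the quota, so the in-quota rate 10% applies to the full value.
Duty = ¥355,342.74 × 10% = ¥35,534.27.
Total = ¥269,741.56 + ¥758.50 + ¥35,534.27 = ¥306,034.33.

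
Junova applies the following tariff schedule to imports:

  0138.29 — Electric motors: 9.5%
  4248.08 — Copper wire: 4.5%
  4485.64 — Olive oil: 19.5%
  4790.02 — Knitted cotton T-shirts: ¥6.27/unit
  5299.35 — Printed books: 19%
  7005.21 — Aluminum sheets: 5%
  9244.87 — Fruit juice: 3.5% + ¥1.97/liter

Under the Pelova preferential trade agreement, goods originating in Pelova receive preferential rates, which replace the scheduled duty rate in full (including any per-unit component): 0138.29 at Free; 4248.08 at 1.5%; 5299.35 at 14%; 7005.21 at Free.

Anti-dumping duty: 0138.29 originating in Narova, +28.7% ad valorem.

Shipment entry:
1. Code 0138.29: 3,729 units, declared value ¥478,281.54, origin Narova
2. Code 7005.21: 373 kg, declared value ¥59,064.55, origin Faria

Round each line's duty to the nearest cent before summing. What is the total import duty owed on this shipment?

Line 1 (0138.29, Narova, 3,729 units, ¥478,281.54):
Base rate for 0138.29 is 9.5%.
0138.29 has an FTA preferential rate, but origin Narova is not Pelova; base rate stands.
Additional duty on 0138.29 from Narova: +28.7%. Applied ad valorem rate: 9.5% + 28.7% = 38.2%.
Duty = ¥478,281.54 × 38.2% = ¥182,703.55.
Line 2 (7005.21, Faria, 373 kg, ¥59,064.55):
Base rate for 7005.21 is 5%.
7005.21 has an FTA preferential rate, but origin Faria is not Pelova; base rate stands.
Duty = ¥59,064.55 × 5% = ¥2,953.23.
Total = ¥182,703.55 + ¥2,953.23 = ¥185,656.78.

¥185,656.78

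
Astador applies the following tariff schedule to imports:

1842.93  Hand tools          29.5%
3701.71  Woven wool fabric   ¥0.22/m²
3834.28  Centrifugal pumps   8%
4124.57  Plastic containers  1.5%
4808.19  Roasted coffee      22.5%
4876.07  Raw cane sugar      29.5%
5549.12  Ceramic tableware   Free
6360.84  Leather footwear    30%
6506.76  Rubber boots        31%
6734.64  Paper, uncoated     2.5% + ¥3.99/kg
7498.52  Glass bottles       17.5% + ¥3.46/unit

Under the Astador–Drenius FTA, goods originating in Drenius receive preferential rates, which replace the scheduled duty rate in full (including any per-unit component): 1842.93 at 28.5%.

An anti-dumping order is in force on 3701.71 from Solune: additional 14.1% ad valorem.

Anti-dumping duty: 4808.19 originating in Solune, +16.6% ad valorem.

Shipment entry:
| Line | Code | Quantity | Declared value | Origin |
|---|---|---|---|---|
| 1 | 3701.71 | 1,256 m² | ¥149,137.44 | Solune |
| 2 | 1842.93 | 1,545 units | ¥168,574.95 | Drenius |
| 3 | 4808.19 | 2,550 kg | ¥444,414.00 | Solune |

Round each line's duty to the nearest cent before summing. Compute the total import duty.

Line 1 (3701.71, Solune, 1,256 m², ¥149,137.44):
Base rate for 3701.71 is ¥0.22/m².
Additional duty on 3701.71 from Solune: +14.1% ad valorem. Applied ad valorem rate = 14.1%.
Duty = ¥149,137.44 × 14.1% + 1,256 × ¥0.22 = ¥21,304.70.
Line 2 (1842.93, Drenius, 1,545 units, ¥168,574.95):
Base rate for 1842.93 is 29.5%.
Origin Drenius qualifies under the Astador–Drenius agreement and 1842.93 is covered: preferential rate 28.5% applies instead.
Duty = ¥168,574.95 × 28.5% = ¥48,043.86.
Line 3 (4808.19, Solune, 2,550 kg, ¥444,414.00):
Base rate for 4808.19 is 22.5%.
Additional duty on 4808.19 from Solune: +16.6%. Applied ad valorem rate: 22.5% + 16.6% = 39.1%.
Duty = ¥444,414.00 × 39.1% = ¥173,765.87.
Total = ¥21,304.70 + ¥48,043.86 + ¥173,765.87 = ¥243,114.43.

¥243,114.43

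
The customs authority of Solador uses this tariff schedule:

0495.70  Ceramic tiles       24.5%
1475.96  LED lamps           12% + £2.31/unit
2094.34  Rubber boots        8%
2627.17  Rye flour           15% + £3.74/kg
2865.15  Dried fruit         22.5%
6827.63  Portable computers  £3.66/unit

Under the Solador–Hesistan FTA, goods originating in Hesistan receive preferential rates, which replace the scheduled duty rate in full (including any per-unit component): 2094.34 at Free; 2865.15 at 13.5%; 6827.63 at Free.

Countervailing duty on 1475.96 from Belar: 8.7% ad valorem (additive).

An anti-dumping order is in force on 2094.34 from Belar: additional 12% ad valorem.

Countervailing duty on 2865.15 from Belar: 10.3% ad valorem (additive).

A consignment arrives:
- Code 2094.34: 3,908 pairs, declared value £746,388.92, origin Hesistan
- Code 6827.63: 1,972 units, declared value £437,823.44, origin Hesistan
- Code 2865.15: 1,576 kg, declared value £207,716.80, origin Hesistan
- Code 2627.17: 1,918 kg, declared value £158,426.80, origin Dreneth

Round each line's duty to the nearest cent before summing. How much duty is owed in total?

Line 1 (2094.34, Hesistan, 3,908 pairs, £746,388.92):
Base rate for 2094.34 is 8%.
Origin Hesistan qualifies under the Solador–Hesistan agreement and 2094.34 is covered: preferential rate Free applies instead.
The additional-duty order on 2094.34 targets Belar, not Hesistan; it does not apply.
Duty = £746,388.92 × 0% = £0.00.
Line 2 (6827.63, Hesistan, 1,972 units, £437,823.44):
Base rate for 6827.63 is £3.66/unit.
Origin Hesistan qualifies under the Solador–Hesistan agreement and 6827.63 is covered: preferential rate Free applies instead.
Duty = £437,823.44 × 0% = £0.00.
Line 3 (2865.15, Hesistan, 1,576 kg, £207,716.80):
Base rate for 2865.15 is 22.5%.
Origin Hesistan qualifies under the Solador–Hesistan agreement and 2865.15 is covered: preferential rate 13.5% applies instead.
The additional-duty order on 2865.15 targets Belar, not Hesistan; it does not apply.
Duty = £207,716.80 × 13.5% = £28,041.77.
Line 4 (2627.17, Dreneth, 1,918 kg, £158,426.80):
Base rate for 2627.17 is 15% + £3.74/kg.
Duty = £158,426.80 × 15% + 1,918 × £3.74 = £30,937.34.
Total = £0.00 + £0.00 + £28,041.77 + £30,937.34 = £58,979.11.

£58,979.11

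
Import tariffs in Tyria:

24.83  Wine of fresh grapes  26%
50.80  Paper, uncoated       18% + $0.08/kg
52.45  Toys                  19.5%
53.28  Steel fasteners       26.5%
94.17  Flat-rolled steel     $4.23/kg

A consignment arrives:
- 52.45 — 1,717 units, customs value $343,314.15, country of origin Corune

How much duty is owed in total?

Line 1 (52.45, Corune, 1,717 units, $343,314.15):
Base rate for 52.45 is 19.5%.
Duty = $343,314.15 × 19.5% = $66,946.26.

$66,946.26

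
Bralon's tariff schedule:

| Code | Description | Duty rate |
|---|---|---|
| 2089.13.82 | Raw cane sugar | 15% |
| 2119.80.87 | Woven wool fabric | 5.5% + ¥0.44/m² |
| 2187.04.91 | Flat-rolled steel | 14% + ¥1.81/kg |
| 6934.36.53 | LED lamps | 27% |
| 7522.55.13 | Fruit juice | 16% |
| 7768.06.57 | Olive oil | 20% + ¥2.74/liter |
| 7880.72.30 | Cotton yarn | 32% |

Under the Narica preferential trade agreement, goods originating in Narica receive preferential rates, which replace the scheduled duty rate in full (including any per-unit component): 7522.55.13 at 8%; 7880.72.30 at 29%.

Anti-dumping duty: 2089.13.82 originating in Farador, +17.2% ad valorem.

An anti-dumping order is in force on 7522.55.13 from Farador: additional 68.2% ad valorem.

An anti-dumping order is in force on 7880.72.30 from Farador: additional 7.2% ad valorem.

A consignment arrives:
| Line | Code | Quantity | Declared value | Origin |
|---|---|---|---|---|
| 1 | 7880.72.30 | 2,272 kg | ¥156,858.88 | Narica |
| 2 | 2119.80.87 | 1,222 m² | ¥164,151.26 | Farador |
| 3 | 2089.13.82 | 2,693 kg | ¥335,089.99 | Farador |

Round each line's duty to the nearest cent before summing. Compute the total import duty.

Line 1 (7880.72.30, Narica, 2,272 kg, ¥156,858.88):
Base rate for 7880.72.30 is 32%.
Origin Narica qualifies under the Bralon–Narica agreement and 7880.72.30 is covered: preferential rate 29% applies instead.
The additional-duty order on 7880.72.30 targets Farador, not Narica; it does not apply.
Duty = ¥156,858.88 × 29% = ¥45,489.08.
Line 2 (2119.80.87, Farador, 1,222 m², ¥164,151.26):
Base rate for 2119.80.87 is 5.5% + ¥0.44/m².
Duty = ¥164,151.26 × 5.5% + 1,222 × ¥0.44 = ¥9,566.00.
Line 3 (2089.13.82, Farador, 2,693 kg, ¥335,089.99):
Base rate for 2089.13.82 is 15%.
Additional duty on 2089.13.82 from Farador: +17.2%. Applied ad valorem rate: 15% + 17.2% = 32.2%.
Duty = ¥335,089.99 × 32.2% = ¥107,898.98.
Total = ¥45,489.08 + ¥9,566.00 + ¥107,898.98 = ¥162,954.06.

¥162,954.06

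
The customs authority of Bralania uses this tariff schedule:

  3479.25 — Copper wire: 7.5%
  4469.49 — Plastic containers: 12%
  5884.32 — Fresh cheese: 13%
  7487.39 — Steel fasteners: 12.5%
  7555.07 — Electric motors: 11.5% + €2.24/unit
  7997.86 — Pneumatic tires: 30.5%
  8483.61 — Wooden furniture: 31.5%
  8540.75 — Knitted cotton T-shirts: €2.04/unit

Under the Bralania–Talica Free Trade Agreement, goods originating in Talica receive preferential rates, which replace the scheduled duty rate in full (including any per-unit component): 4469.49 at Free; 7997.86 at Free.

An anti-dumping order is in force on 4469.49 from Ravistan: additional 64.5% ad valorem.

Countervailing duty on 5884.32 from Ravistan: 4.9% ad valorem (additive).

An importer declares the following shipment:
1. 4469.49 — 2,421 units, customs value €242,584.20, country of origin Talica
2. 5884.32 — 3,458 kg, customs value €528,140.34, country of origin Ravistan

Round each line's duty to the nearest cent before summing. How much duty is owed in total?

Line 1 (4469.49, Talica, 2,421 units, €242,584.20):
Base rate for 4469.49 is 12%.
Origin Talica qualifies under the Bralania–Talica agreement and 4469.49 is covered: preferential rate Free applies instead.
The additional-duty order on 4469.49 targets Ravistan, not Talica; it does not apply.
Duty = €242,584.20 × 0% = €0.00.
Line 2 (5884.32, Ravistan, 3,458 kg, €528,140.34):
Base rate for 5884.32 is 13%.
Additional duty on 5884.32 from Ravistan: +4.9%. Applied ad valorem rate: 13% + 4.9% = 17.9%.
Duty = €528,140.34 × 17.9% = €94,537.12.
Total = €0.00 + €94,537.12 = €94,537.12.

€94,537.12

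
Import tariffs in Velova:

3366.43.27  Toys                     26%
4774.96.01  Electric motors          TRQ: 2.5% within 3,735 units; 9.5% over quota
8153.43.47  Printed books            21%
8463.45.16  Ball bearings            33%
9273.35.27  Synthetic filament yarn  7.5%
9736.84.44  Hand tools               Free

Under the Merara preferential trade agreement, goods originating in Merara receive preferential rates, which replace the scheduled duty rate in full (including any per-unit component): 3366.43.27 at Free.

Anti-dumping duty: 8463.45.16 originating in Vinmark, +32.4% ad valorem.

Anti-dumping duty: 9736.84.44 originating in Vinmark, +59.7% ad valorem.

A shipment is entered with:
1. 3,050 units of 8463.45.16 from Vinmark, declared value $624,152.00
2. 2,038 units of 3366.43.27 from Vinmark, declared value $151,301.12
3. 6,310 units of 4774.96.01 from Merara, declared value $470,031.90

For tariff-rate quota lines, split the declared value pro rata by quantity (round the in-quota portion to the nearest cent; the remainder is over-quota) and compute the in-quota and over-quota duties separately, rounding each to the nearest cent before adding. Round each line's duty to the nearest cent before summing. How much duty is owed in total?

$472,711.32

Line 1 (8463.45.16, Vinmark, 3,050 units, $624,152.00):
Base rate for 8463.45.16 is 33%.
Additional duty on 8463.45.16 from Vinmark: +32.4%. Applied ad valorem rate: 33% + 32.4% = 65.4%.
Duty = $624,152.00 × 65.4% = $408,195.41.
Line 2 (3366.43.27, Vinmark, 2,038 units, $151,301.12):
Base rate for 3366.43.27 is 26%.
3366.43.27 has an FTA preferential rate, but origin Vinmark is not Merara; base rate stands.
Duty = $151,301.12 × 26% = $39,338.29.
Line 3 (4774.96.01, Merara, 6,310 units, $470,031.90):
Code 4774.96.01 is under a tariff-rate quota (threshold 3,735 units). In-quota: 3,735 units at 2.5%; over-quota: 2,575 units at 9.5%.
Pro-rata value split: in-quota = $470,031.90 × 3,735/6,310 = $278,220.15; over-quota = $470,031.90 − $278,220.15 = $191,811.75.
In-quota duty = $278,220.15 × 2.5% = $6,955.50. Over-quota duty = $191,811.75 × 9.5% = $18,222.12.
Line duty = $6,955.50 + $18,222.12 = $25,177.62.
Total = $408,195.41 + $39,338.29 + $25,177.62 = $472,711.32.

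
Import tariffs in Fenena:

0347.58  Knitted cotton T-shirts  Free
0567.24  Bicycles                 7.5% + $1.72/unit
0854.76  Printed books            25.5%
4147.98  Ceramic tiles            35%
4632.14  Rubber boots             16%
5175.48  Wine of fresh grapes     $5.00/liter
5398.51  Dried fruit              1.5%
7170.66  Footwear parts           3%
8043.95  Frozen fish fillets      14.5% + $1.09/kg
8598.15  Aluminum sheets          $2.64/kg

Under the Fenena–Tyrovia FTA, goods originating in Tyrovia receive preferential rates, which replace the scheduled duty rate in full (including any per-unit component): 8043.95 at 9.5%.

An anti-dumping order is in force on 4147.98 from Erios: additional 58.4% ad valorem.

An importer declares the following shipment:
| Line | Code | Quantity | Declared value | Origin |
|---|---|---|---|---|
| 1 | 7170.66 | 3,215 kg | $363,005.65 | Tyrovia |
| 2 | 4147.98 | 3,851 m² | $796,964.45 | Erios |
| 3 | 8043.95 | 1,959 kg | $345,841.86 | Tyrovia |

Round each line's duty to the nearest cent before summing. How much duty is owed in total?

$788,109.95

Line 1 (7170.66, Tyrovia, 3,215 kg, $363,005.65):
Base rate for 7170.66 is 3%.
Origin Tyrovia is the FTA partner but 7170.66 is not on the preference list; base rate stands.
Duty = $363,005.65 × 3% = $10,890.17.
Line 2 (4147.98, Erios, 3,851 m², $796,964.45):
Base rate for 4147.98 is 35%.
Additional duty on 4147.98 from Erios: +58.4%. Applied ad valorem rate: 35% + 58.4% = 93.4%.
Duty = $796,964.45 × 93.4% = $744,364.80.
Line 3 (8043.95, Tyrovia, 1,959 kg, $345,841.86):
Base rate for 8043.95 is 14.5% + $1.09/kg.
Origin Tyrovia qualifies under the Fenena–Tyrovia agreement and 8043.95 is covered: preferential rate 9.5% applies instead.
Duty = $345,841.86 × 9.5% = $32,854.98.
Total = $10,890.17 + $744,364.80 + $32,854.98 = $788,109.95.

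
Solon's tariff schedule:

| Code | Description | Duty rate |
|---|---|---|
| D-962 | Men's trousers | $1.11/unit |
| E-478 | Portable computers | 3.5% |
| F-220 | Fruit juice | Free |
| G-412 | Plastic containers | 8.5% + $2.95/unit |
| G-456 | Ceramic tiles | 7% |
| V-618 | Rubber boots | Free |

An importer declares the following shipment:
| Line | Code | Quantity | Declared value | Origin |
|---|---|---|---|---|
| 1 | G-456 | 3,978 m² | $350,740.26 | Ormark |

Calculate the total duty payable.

$24,551.82

Line 1 (G-456, Ormark, 3,978 m², $350,740.26):
Base rate for G-456 is 7%.
Duty = $350,740.26 × 7% = $24,551.82.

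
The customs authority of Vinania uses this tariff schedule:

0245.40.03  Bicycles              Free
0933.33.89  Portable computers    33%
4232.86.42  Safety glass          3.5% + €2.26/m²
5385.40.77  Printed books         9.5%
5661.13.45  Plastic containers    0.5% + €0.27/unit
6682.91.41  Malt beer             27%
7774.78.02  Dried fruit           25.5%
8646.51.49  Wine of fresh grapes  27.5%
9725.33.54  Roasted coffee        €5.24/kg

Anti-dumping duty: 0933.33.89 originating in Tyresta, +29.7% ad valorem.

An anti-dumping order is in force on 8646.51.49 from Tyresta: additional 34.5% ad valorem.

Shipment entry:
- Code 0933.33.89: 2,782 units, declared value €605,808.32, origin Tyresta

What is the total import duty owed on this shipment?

€379,841.82

Line 1 (0933.33.89, Tyresta, 2,782 units, €605,808.32):
Base rate for 0933.33.89 is 33%.
Additional duty on 0933.33.89 from Tyresta: +29.7%. Applied ad valorem rate: 33% + 29.7% = 62.7%.
Duty = €605,808.32 × 62.7% = €379,841.82.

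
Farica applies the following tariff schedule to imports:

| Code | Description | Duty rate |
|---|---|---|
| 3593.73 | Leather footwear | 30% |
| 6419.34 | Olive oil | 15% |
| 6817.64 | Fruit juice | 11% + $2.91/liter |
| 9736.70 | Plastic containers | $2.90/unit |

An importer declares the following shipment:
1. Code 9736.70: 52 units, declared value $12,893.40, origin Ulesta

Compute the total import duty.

Line 1 (9736.70, Ulesta, 52 units, $12,893.40):
Base rate for 9736.70 is $2.90/unit.
Duty = 52 × $2.90 = $150.80.

$150.80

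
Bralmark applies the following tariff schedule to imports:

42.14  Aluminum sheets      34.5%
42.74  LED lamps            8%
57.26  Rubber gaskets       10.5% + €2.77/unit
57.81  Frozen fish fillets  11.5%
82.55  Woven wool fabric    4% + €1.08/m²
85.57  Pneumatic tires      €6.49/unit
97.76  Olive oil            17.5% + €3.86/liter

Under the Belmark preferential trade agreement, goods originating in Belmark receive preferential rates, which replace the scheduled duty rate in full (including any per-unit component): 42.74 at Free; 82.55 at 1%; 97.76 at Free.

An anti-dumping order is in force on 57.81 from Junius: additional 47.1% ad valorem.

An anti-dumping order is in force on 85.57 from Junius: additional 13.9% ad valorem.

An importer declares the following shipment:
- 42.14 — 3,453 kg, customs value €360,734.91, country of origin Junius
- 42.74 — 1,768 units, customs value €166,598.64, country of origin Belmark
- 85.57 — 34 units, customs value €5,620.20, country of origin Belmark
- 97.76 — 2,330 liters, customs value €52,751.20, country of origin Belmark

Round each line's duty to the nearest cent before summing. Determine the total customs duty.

€124,674.20

Line 1 (42.14, Junius, 3,453 kg, €360,734.91):
Base rate for 42.14 is 34.5%.
Duty = €360,734.91 × 34.5% = €124,453.54.
Line 2 (42.74, Belmark, 1,768 units, €166,598.64):
Base rate for 42.74 is 8%.
Origin Belmark qualifies under the Bralmark–Belmark agreement and 42.74 is covered: preferential rate Free applies instead.
Duty = €166,598.64 × 0% = €0.00.
Line 3 (85.57, Belmark, 34 units, €5,620.20):
Base rate for 85.57 is €6.49/unit.
Origin Belmark is the FTA partner but 85.57 is not on the preference list; base rate stands.
The additional-duty order on 85.57 targets Junius, not Belmark; it does not apply.
Duty = 34 × €6.49 = €220.66.
Line 4 (97.76, Belmark, 2,330 liters, €52,751.20):
Base rate for 97.76 is 17.5% + €3.86/liter.
Origin Belmark qualifies under the Bralmark–Belmark agreement and 97.76 is covered: preferential rate Free applies instead.
Duty = €52,751.20 × 0% = €0.00.
Total = €124,453.54 + €0.00 + €220.66 + €0.00 = €124,674.20.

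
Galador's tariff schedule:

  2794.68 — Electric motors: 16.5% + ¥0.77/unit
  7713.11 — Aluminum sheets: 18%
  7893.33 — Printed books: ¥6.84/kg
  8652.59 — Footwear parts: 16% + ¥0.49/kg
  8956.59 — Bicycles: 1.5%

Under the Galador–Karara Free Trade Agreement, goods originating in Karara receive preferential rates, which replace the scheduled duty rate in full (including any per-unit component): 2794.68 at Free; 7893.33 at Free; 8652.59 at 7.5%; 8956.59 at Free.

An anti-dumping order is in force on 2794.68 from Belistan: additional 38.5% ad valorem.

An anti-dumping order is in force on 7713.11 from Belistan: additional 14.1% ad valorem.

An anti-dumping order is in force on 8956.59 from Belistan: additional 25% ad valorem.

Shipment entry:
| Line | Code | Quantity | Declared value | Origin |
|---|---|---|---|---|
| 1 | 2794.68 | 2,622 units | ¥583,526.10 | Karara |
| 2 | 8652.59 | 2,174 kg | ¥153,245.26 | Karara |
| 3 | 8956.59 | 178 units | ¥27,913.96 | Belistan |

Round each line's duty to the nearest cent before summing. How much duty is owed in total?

Line 1 (2794.68, Karara, 2,622 units, ¥583,526.10):
Base rate for 2794.68 is 16.5% + ¥0.77/unit.
Origin Karara qualifies under the Galador–Karara agreement and 2794.68 is covered: preferential rate Free applies instead.
The additional-duty order on 2794.68 targets Belistan, not Karara; it does not apply.
Duty = ¥583,526.10 × 0% = ¥0.00.
Line 2 (8652.59, Karara, 2,174 kg, ¥153,245.26):
Base rate for 8652.59 is 16% + ¥0.49/kg.
Origin Karara qualifies under the Galador–Karara agreement and 8652.59 is covered: preferential rate 7.5% applies instead.
Duty = ¥153,245.26 × 7.5% = ¥11,493.39.
Line 3 (8956.59, Belistan, 178 units, ¥27,913.96):
Base rate for 8956.59 is 1.5%.
8956.59 has an FTA preferential rate, but origin Belistan is not Karara; base rate stands.
Additional duty on 8956.59 from Belistan: +25%. Applied ad valorem rate: 1.5% + 25% = 26.5%.
Duty = ¥27,913.96 × 26.5% = ¥7,397.20.
Total = ¥0.00 + ¥11,493.39 + ¥7,397.20 = ¥18,890.59.

¥18,890.59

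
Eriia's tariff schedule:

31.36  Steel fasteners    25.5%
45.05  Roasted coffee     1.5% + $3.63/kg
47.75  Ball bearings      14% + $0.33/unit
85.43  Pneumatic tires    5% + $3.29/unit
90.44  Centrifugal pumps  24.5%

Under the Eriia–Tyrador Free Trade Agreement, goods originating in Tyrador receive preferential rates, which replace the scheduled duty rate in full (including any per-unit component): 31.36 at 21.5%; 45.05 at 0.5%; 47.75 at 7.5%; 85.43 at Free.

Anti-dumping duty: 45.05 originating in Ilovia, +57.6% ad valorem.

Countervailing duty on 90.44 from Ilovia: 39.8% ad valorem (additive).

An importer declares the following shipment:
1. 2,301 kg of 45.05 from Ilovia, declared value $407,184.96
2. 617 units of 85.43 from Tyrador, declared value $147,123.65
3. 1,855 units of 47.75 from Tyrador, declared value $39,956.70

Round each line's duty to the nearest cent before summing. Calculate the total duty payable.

Line 1 (45.05, Ilovia, 2,301 kg, $407,184.96):
Base rate for 45.05 is 1.5% + $3.63/kg.
45.05 has an FTA preferential rate, but origin Ilovia is not Tyrador; base rate stands.
Additional duty on 45.05 from Ilovia: +57.6%. Applied ad valorem rate: 1.5% + 57.6% = 59.1%.
Duty = $407,184.96 × 59.1% + 2,301 × $3.63 = $248,998.94.
Line 2 (85.43, Tyrador, 617 units, $147,123.65):
Base rate for 85.43 is 5% + $3.29/unit.
Origin Tyrador qualifies under the Eriia–Tyrador agreement and 85.43 is covered: preferential rate Free applies instead.
Duty = $147,123.65 × 0% = $0.00.
Line 3 (47.75, Tyrador, 1,855 units, $39,956.70):
Base rate for 47.75 is 14% + $0.33/unit.
Origin Tyrador qualifies under the Eriia–Tyrador agreement and 47.75 is covered: preferential rate 7.5% applies instead.
Duty = $39,956.70 × 7.5% = $2,996.75.
Total = $248,998.94 + $0.00 + $2,996.75 = $251,995.69.

$251,995.69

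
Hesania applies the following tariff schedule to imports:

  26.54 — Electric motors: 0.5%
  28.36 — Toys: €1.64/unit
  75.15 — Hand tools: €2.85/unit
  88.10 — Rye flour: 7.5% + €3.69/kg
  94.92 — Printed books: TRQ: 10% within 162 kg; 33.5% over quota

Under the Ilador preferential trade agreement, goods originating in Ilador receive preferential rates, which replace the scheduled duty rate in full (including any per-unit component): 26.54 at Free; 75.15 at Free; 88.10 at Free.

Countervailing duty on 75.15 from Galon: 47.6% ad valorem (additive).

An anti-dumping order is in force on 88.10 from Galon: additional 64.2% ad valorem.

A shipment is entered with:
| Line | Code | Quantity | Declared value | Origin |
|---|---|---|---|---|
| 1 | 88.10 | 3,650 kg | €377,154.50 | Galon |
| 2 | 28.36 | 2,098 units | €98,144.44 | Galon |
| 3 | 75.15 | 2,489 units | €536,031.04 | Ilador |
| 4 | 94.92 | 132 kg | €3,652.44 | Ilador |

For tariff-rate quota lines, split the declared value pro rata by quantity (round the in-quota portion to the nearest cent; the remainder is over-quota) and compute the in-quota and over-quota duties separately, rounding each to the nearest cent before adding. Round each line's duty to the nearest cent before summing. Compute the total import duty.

€287,694.24

Line 1 (88.10, Galon, 3,650 kg, €377,154.50):
Base rate for 88.10 is 7.5% + €3.69/kg.
88.10 has an FTA preferential rate, but origin Galon is not Ilador; base rate stands.
Additional duty on 88.10 from Galon: +64.2%. Applied ad valorem rate: 7.5% + 64.2% = 71.7%.
Duty = €377,154.50 × 71.7% + 3,650 × €3.69 = €283,888.28.
Line 2 (28.36, Galon, 2,098 units, €98,144.44):
Base rate for 28.36 is €1.64/unit.
Duty = 2,098 × €1.64 = €3,440.72.
Line 3 (75.15, Ilador, 2,489 units, €536,031.04):
Base rate for 75.15 is €2.85/unit.
Origin Ilador qualifies under the Hesania–Ilador agreement and 75.15 is covered: preferential rate Free applies instead.
The additional-duty order on 75.15 targets Galon, not Ilador; it does not apply.
Duty = €536,031.04 × 0% = €0.00.
Line 4 (94.92, Ilador, 132 kg, €3,652.44):
Code 94.92 is under a tariff-rate quota (threshold 162 kg). Quantity 132 kg is within the quota, so the in-quota rate 10% applies to the full value.
Duty = €3,652.44 × 10% = €365.24.
Total = €283,888.28 + €3,440.72 + €0.00 + €365.24 = €287,694.24.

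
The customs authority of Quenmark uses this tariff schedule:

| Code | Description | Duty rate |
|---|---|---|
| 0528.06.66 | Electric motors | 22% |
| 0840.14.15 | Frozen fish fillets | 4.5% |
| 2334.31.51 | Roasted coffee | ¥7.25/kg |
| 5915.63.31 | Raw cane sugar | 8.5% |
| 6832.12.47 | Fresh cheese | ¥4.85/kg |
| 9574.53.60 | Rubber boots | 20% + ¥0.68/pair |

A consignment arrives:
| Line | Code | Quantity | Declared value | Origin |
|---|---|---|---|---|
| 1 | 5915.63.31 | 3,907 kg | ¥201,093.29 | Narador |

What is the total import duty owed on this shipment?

¥17,092.93

Line 1 (5915.63.31, Narador, 3,907 kg, ¥201,093.29):
Base rate for 5915.63.31 is 8.5%.
Duty = ¥201,093.29 × 8.5% = ¥17,092.93.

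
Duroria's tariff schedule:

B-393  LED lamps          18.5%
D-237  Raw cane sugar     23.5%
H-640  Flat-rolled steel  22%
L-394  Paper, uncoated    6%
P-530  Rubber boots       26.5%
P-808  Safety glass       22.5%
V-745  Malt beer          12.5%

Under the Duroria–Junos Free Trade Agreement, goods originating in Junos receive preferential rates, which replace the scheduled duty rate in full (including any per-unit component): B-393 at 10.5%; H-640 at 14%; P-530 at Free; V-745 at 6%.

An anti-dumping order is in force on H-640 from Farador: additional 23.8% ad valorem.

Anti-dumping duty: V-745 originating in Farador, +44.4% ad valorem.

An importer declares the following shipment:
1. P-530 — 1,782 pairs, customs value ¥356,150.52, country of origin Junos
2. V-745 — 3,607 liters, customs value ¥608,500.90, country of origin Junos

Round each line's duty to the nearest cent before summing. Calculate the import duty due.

¥36,510.05

Line 1 (P-530, Junos, 1,782 pairs, ¥356,150.52):
Base rate for P-530 is 26.5%.
Origin Junos qualifies under the Duroria–Junos agreement and P-530 is covered: preferential rate Free applies instead.
Duty = ¥356,150.52 × 0% = ¥0.00.
Line 2 (V-745, Junos, 3,607 liters, ¥608,500.90):
Base rate for V-745 is 12.5%.
Origin Junos qualifies under the Duroria–Junos agreement and V-745 is covered: preferential rate 6% applies instead.
The additional-duty order on V-745 targets Farador, not Junos; it does not apply.
Duty = ¥608,500.90 × 6% = ¥36,510.05.
Total = ¥0.00 + ¥36,510.05 = ¥36,510.05.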